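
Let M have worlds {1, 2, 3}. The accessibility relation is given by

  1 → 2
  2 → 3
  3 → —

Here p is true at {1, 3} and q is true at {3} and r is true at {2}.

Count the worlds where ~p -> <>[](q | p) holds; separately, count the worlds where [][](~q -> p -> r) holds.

3 and 3

For ~p -> <>[](q | p):
1: ~p is F, <>[](q | p) is T. ✓
2: ~p is T, <>[](q | p) is T. ✓
3: ~p is F, <>[](q | p) is F. ✓
— 3 worlds.
For [][](~q -> p -> r):
1: successors {2}; [](~q -> p -> r) there: 2:T. ✓
2: successors {3}; [](~q -> p -> r) there: 3:T. ✓
3: no successors, so [][](~q -> p -> r) holds vacuously. ✓
— 3 worlds.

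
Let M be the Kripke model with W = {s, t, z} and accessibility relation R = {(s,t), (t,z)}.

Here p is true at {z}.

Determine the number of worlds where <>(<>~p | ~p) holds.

1

s: successors {t}; <>~p | ~p there: t:T. ✓
t: successors {z}; <>~p | ~p there: z:F. ✗
z: no successors, so <>(<>~p | ~p) fails. ✗
Satisfying worlds: {s}.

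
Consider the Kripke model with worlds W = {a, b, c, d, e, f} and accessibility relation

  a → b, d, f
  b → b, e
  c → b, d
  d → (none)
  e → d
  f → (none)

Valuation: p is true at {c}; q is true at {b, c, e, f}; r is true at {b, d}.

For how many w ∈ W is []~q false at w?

a: successors {b, d, f}; ~q there: b:F, d:T, f:F. ✗
b: successors {b, e}; ~q there: b:F, e:F. ✗
c: successors {b, d}; ~q there: b:F, d:T. ✗
d: no successors, so []~q holds vacuously. ✓
e: successors {d}; ~q there: d:T. ✓
f: no successors, so []~q holds vacuously. ✓
Satisfying worlds: {d, e, f}.
So []~q fails at the other 3 worlds.

3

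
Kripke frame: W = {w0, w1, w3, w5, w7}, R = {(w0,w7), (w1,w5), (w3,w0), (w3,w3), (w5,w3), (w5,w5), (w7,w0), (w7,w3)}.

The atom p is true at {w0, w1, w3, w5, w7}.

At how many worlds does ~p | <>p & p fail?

0

w0: ~p is F, <>p & p is T. ✓
w1: ~p is F, <>p & p is T. ✓
w3: ~p is F, <>p & p is T. ✓
w5: ~p is F, <>p & p is T. ✓
w7: ~p is F, <>p & p is T. ✓
Satisfying worlds: {w0, w1, w3, w5, w7}.
So ~p | <>p & p fails at the other 0 worlds.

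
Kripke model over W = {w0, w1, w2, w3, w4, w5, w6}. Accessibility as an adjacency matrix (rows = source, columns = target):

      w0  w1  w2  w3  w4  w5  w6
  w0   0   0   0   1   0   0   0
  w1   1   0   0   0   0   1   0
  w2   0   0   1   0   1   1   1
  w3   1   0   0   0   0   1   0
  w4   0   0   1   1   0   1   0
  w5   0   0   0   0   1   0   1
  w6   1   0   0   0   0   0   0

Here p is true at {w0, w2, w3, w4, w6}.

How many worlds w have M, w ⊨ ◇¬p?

w0: successors {w3}; ¬p there: w3:F. ✗
w1: successors {w0, w5}; ¬p there: w0:F, w5:T. ✓
w2: successors {w2, w4, w5, w6}; ¬p there: w2:F, w4:F, w5:T, w6:F. ✓
w3: successors {w0, w5}; ¬p there: w0:F, w5:T. ✓
w4: successors {w2, w3, w5}; ¬p there: w2:F, w3:F, w5:T. ✓
w5: successors {w4, w6}; ¬p there: w4:F, w6:F. ✗
w6: successors {w0}; ¬p there: w0:F. ✗
Satisfying worlds: {w1, w2, w3, w4}.

4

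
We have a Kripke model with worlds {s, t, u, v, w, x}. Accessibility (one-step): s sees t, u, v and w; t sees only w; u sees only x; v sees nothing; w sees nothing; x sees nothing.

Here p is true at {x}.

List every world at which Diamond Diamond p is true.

{s}

s: successors {t, u, v, w}; Diamond p there: t:F, u:T, v:F, w:F. ✓
t: successors {w}; Diamond p there: w:F. ✗
u: successors {x}; Diamond p there: x:F. ✗
v: no successors, so Diamond Diamond p fails. ✗
w: no successors, so Diamond Diamond p fails. ✗
x: no successors, so Diamond Diamond p fails. ✗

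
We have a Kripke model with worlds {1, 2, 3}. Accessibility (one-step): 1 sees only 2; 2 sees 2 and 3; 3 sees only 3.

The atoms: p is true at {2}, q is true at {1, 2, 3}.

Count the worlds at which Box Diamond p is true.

1

1: successors {2}; Diamond p there: 2:T. ✓
2: successors {2, 3}; Diamond p there: 2:T, 3:F. ✗
3: successors {3}; Diamond p there: 3:F. ✗
Satisfying worlds: {1}.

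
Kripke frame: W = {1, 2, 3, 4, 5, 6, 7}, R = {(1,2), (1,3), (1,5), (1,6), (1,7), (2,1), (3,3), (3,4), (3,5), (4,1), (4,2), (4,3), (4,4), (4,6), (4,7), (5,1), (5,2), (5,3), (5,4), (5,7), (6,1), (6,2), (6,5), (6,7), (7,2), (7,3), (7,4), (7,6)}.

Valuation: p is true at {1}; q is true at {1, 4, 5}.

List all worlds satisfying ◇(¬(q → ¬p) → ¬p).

{1, 3, 4, 5, 6, 7}

1: successors {2, 3, 5, 6, 7}; ¬(q → ¬p) → ¬p there: 2:T, 3:T, 5:T, 6:T, 7:T. ✓
2: successors {1}; ¬(q → ¬p) → ¬p there: 1:F. ✗
3: successors {3, 4, 5}; ¬(q → ¬p) → ¬p there: 3:T, 4:T, 5:T. ✓
4: successors {1, 2, 3, 4, 6, 7}; ¬(q → ¬p) → ¬p there: 1:F, 2:T, 3:T, 4:T, 6:T, 7:T. ✓
5: successors {1, 2, 3, 4, 7}; ¬(q → ¬p) → ¬p there: 1:F, 2:T, 3:T, 4:T, 7:T. ✓
6: successors {1, 2, 5, 7}; ¬(q → ¬p) → ¬p there: 1:F, 2:T, 5:T, 7:T. ✓
7: successors {2, 3, 4, 6}; ¬(q → ¬p) → ¬p there: 2:T, 3:T, 4:T, 6:T. ✓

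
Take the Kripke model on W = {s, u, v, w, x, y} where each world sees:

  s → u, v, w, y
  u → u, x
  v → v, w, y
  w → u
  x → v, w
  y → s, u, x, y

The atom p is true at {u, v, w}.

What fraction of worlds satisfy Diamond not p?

2/3

s: successors {u, v, w, y}; not p there: u:F, v:F, w:F, y:T. ✓
u: successors {u, x}; not p there: u:F, x:T. ✓
v: successors {v, w, y}; not p there: v:F, w:F, y:T. ✓
w: successors {u}; not p there: u:F. ✗
x: successors {v, w}; not p there: v:F, w:F. ✗
y: successors {s, u, x, y}; not p there: s:T, u:F, x:T, y:T. ✓
That's 4 of 6 worlds, so 4/6 = 2/3.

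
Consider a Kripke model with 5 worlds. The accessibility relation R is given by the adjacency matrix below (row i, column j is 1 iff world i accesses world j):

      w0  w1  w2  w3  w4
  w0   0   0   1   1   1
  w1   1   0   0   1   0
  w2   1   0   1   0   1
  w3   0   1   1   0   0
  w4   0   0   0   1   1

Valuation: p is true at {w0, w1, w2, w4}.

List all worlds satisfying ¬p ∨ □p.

{w2, w3}

w0: ¬p is F, □p is F. ✗
w1: ¬p is F, □p is F. ✗
w2: ¬p is F, □p is T. ✓
w3: ¬p is T, □p is T. ✓
w4: ¬p is F, □p is F. ✗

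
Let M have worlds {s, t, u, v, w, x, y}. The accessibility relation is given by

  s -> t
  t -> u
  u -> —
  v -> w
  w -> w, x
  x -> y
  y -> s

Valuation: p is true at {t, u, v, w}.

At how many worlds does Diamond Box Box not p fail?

s: successors {t}; Box Box not p there: t:T. ✓
t: successors {u}; Box Box not p there: u:T. ✓
u: no successors, so Diamond Box Box not p fails. ✗
v: successors {w}; Box Box not p there: w:F. ✗
w: successors {w, x}; Box Box not p there: w:F, x:T. ✓
x: successors {y}; Box Box not p there: y:F. ✗
y: successors {s}; Box Box not p there: s:F. ✗
Satisfying worlds: {s, t, w}.
So Diamond Box Box not p fails at the other 4 worlds.

4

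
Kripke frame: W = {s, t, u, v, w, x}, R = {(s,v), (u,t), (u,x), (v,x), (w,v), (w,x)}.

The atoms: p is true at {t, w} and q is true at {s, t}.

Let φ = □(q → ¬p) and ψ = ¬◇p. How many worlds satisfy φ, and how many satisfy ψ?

For □(q → ¬p):
s: successors {v}; q → ¬p there: v:T. ✓
t: no successors, so □(q → ¬p) holds vacuously. ✓
u: successors {t, x}; q → ¬p there: t:F, x:T. ✗
v: successors {x}; q → ¬p there: x:T. ✓
w: successors {v, x}; q → ¬p there: v:T, x:T. ✓
x: no successors, so □(q → ¬p) holds vacuously. ✓
— 5 worlds.
For ¬◇p:
s: ◇p is F. ✓
t: ◇p is F. ✓
u: ◇p is T. ✗
v: ◇p is F. ✓
w: ◇p is F. ✓
x: ◇p is F. ✓
— 5 worlds.

5 and 5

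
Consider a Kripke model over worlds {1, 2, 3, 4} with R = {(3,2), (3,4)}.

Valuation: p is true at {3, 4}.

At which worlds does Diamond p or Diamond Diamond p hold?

1: Diamond p is F, Diamond Diamond p is F. ✗
2: Diamond p is F, Diamond Diamond p is F. ✗
3: Diamond p is T, Diamond Diamond p is F. ✓
4: Diamond p is F, Diamond Diamond p is F. ✗

{3}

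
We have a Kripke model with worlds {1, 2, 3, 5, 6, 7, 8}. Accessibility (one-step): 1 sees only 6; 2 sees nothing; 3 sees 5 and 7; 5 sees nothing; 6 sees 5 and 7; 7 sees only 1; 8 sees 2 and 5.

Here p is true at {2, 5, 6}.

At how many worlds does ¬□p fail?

4

1: □p is T. ✗
2: □p is T. ✗
3: □p is F. ✓
5: □p is T. ✗
6: □p is F. ✓
7: □p is F. ✓
8: □p is T. ✗
Satisfying worlds: {3, 6, 7}.
So ¬□p fails at the other 4 worlds.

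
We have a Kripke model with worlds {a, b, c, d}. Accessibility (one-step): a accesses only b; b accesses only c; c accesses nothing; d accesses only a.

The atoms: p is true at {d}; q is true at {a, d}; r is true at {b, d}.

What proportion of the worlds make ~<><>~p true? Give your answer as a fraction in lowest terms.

1/2

a: <><>~p is T. ✗
b: <><>~p is F. ✓
c: <><>~p is F. ✓
d: <><>~p is T. ✗
That's 2 of 4 worlds, so 2/4 = 1/2.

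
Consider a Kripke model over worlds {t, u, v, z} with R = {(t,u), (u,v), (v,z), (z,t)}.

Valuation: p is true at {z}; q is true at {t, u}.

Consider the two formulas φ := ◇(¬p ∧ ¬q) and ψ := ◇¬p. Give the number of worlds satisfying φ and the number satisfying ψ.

1 and 3

For ◇(¬p ∧ ¬q):
t: successors {u}; ¬p ∧ ¬q there: u:F. ✗
u: successors {v}; ¬p ∧ ¬q there: v:T. ✓
v: successors {z}; ¬p ∧ ¬q there: z:F. ✗
z: successors {t}; ¬p ∧ ¬q there: t:F. ✗
— 1 world.
For ◇¬p:
t: successors {u}; ¬p there: u:T. ✓
u: successors {v}; ¬p there: v:T. ✓
v: successors {z}; ¬p there: z:F. ✗
z: successors {t}; ¬p there: t:T. ✓
— 3 worlds.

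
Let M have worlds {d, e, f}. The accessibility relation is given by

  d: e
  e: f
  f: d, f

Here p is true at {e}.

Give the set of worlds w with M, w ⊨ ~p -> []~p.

d: ~p is T, []~p is F. ✗
e: ~p is F, []~p is T. ✓
f: ~p is T, []~p is T. ✓

{e, f}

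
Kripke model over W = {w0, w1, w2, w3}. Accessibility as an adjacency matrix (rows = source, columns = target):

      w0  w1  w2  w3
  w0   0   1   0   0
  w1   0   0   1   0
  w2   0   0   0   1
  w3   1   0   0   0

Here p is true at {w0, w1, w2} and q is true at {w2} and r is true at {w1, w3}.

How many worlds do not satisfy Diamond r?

w0: successors {w1}; r there: w1:T. ✓
w1: successors {w2}; r there: w2:F. ✗
w2: successors {w3}; r there: w3:T. ✓
w3: successors {w0}; r there: w0:F. ✗
Satisfying worlds: {w0, w2}.
So Diamond r fails at the other 2 worlds.

2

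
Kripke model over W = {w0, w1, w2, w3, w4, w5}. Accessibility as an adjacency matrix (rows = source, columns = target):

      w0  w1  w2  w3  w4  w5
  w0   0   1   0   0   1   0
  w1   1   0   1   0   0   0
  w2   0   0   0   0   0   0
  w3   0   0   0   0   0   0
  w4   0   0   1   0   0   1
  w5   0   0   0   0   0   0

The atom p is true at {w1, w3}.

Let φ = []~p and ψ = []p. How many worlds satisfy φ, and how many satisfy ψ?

5 and 3

For []~p:
w0: successors {w1, w4}; ~p there: w1:F, w4:T. ✗
w1: successors {w0, w2}; ~p there: w0:T, w2:T. ✓
w2: no successors, so []~p holds vacuously. ✓
w3: no successors, so []~p holds vacuously. ✓
w4: successors {w2, w5}; ~p there: w2:T, w5:T. ✓
w5: no successors, so []~p holds vacuously. ✓
— 5 worlds.
For []p:
w0: successors {w1, w4}; p there: w1:T, w4:F. ✗
w1: successors {w0, w2}; p there: w0:F, w2:F. ✗
w2: no successors, so []p holds vacuously. ✓
w3: no successors, so []p holds vacuously. ✓
w4: successors {w2, w5}; p there: w2:F, w5:F. ✗
w5: no successors, so []p holds vacuously. ✓
— 3 worlds.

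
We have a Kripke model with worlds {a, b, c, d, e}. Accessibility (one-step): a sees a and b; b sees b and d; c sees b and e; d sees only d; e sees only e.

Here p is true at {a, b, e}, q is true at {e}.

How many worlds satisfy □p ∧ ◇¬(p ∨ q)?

a: □p is T, ◇¬(p ∨ q) is F. ✗
b: □p is F, ◇¬(p ∨ q) is T. ✗
c: □p is T, ◇¬(p ∨ q) is F. ✗
d: □p is F, ◇¬(p ∨ q) is T. ✗
e: □p is T, ◇¬(p ∨ q) is F. ✗
Satisfying worlds: ∅.

0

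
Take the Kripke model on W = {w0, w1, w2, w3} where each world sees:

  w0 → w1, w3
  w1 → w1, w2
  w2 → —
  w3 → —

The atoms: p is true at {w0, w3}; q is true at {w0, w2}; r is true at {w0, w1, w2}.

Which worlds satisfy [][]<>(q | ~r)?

{w2, w3}

w0: successors {w1, w3}; []<>(q | ~r) there: w1:F, w3:T. ✗
w1: successors {w1, w2}; []<>(q | ~r) there: w1:F, w2:T. ✗
w2: no successors, so [][]<>(q | ~r) holds vacuously. ✓
w3: no successors, so [][]<>(q | ~r) holds vacuously. ✓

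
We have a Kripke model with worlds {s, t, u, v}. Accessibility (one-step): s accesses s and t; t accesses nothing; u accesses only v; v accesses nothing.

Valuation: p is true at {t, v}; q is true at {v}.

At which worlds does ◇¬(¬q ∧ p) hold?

{s, u}

s: successors {s, t}; ¬(¬q ∧ p) there: s:T, t:F. ✓
t: no successors, so ◇¬(¬q ∧ p) fails. ✗
u: successors {v}; ¬(¬q ∧ p) there: v:T. ✓
v: no successors, so ◇¬(¬q ∧ p) fails. ✗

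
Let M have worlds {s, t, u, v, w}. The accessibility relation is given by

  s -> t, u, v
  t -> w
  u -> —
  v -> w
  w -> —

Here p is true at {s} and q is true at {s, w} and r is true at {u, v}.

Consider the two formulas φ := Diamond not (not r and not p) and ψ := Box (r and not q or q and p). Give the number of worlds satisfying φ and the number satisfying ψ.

For Diamond not (not r and not p):
s: successors {t, u, v}; not (not r and not p) there: t:F, u:T, v:T. ✓
t: successors {w}; not (not r and not p) there: w:F. ✗
u: no successors, so Diamond not (not r and not p) fails. ✗
v: successors {w}; not (not r and not p) there: w:F. ✗
w: no successors, so Diamond not (not r and not p) fails. ✗
— 1 world.
For Box (r and not q or q and p):
s: successors {t, u, v}; r and not q or q and p there: t:F, u:T, v:T. ✗
t: successors {w}; r and not q or q and p there: w:F. ✗
u: no successors, so Box (r and not q or q and p) holds vacuously. ✓
v: successors {w}; r and not q or q and p there: w:F. ✗
w: no successors, so Box (r and not q or q and p) holds vacuously. ✓
— 2 worlds.

1 and 2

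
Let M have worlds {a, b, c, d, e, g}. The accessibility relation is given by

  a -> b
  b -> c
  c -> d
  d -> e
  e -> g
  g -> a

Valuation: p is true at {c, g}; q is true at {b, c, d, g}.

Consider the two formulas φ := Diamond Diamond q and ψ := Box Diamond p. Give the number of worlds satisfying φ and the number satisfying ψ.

4 and 2

For Diamond Diamond q:
a: successors {b}; Diamond q there: b:T. ✓
b: successors {c}; Diamond q there: c:T. ✓
c: successors {d}; Diamond q there: d:F. ✗
d: successors {e}; Diamond q there: e:T. ✓
e: successors {g}; Diamond q there: g:F. ✗
g: successors {a}; Diamond q there: a:T. ✓
— 4 worlds.
For Box Diamond p:
a: successors {b}; Diamond p there: b:T. ✓
b: successors {c}; Diamond p there: c:F. ✗
c: successors {d}; Diamond p there: d:F. ✗
d: successors {e}; Diamond p there: e:T. ✓
e: successors {g}; Diamond p there: g:F. ✗
g: successors {a}; Diamond p there: a:F. ✗
— 2 worlds.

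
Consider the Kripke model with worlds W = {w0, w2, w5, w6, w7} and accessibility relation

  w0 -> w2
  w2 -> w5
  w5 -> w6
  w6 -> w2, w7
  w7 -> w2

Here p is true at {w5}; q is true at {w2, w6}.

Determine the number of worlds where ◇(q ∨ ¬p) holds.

w0: successors {w2}; q ∨ ¬p there: w2:T. ✓
w2: successors {w5}; q ∨ ¬p there: w5:F. ✗
w5: successors {w6}; q ∨ ¬p there: w6:T. ✓
w6: successors {w2, w7}; q ∨ ¬p there: w2:T, w7:T. ✓
w7: successors {w2}; q ∨ ¬p there: w2:T. ✓
Satisfying worlds: {w0, w5, w6, w7}.

4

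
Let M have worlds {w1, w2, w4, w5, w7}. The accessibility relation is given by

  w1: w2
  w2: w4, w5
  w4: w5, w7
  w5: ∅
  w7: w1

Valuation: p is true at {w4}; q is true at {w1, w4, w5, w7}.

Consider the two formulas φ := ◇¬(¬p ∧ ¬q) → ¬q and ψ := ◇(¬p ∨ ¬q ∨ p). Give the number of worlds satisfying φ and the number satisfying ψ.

For ◇¬(¬p ∧ ¬q) → ¬q:
w1: ◇¬(¬p ∧ ¬q) is F, ¬q is F. ✓
w2: ◇¬(¬p ∧ ¬q) is T, ¬q is T. ✓
w4: ◇¬(¬p ∧ ¬q) is T, ¬q is F. ✗
w5: ◇¬(¬p ∧ ¬q) is F, ¬q is F. ✓
w7: ◇¬(¬p ∧ ¬q) is T, ¬q is F. ✗
— 3 worlds.
For ◇(¬p ∨ ¬q ∨ p):
w1: successors {w2}; ¬p ∨ ¬q ∨ p there: w2:T. ✓
w2: successors {w4, w5}; ¬p ∨ ¬q ∨ p there: w4:T, w5:T. ✓
w4: successors {w5, w7}; ¬p ∨ ¬q ∨ p there: w5:T, w7:T. ✓
w5: no successors, so ◇(¬p ∨ ¬q ∨ p) fails. ✗
w7: successors {w1}; ¬p ∨ ¬q ∨ p there: w1:T. ✓
— 4 worlds.

3 and 4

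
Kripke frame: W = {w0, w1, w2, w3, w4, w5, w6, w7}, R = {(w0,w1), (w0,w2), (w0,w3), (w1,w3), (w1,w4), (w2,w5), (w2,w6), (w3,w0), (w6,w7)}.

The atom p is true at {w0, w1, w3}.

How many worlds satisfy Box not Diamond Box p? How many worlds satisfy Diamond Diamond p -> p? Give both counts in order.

For Box not Diamond Box p:
w0: successors {w1, w2, w3}; not Diamond Box p there: w1:F, w2:F, w3:T. ✗
w1: successors {w3, w4}; not Diamond Box p there: w3:T, w4:T. ✓
w2: successors {w5, w6}; not Diamond Box p there: w5:T, w6:F. ✗
w3: successors {w0}; not Diamond Box p there: w0:F. ✗
w4: no successors, so Box not Diamond Box p holds vacuously. ✓
w5: no successors, so Box not Diamond Box p holds vacuously. ✓
w6: successors {w7}; not Diamond Box p there: w7:T. ✓
w7: no successors, so Box not Diamond Box p holds vacuously. ✓
— 5 worlds.
For Diamond Diamond p -> p:
w0: Diamond Diamond p is T, p is T. ✓
w1: Diamond Diamond p is T, p is T. ✓
w2: Diamond Diamond p is F, p is F. ✓
w3: Diamond Diamond p is T, p is T. ✓
w4: Diamond Diamond p is F, p is F. ✓
w5: Diamond Diamond p is F, p is F. ✓
w6: Diamond Diamond p is F, p is F. ✓
w7: Diamond Diamond p is F, p is F. ✓
— 8 worlds.

5 and 8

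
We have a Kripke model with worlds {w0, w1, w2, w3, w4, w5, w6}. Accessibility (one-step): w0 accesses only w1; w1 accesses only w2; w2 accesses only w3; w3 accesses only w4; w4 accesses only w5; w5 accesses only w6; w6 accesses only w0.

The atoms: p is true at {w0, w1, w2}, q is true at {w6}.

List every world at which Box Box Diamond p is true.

{w4, w5, w6}

w0: successors {w1}; Box Diamond p there: w1:F. ✗
w1: successors {w2}; Box Diamond p there: w2:F. ✗
w2: successors {w3}; Box Diamond p there: w3:F. ✗
w3: successors {w4}; Box Diamond p there: w4:F. ✗
w4: successors {w5}; Box Diamond p there: w5:T. ✓
w5: successors {w6}; Box Diamond p there: w6:T. ✓
w6: successors {w0}; Box Diamond p there: w0:T. ✓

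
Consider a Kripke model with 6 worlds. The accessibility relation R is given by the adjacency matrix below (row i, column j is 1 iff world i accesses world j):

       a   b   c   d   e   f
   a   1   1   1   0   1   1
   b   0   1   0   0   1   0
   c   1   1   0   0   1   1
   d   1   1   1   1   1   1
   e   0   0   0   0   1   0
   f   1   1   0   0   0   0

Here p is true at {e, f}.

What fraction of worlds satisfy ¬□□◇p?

a: □□◇p is F. ✓
b: □□◇p is T. ✗
c: □□◇p is F. ✓
d: □□◇p is F. ✓
e: □□◇p is T. ✗
f: □□◇p is F. ✓
That's 4 of 6 worlds, so 4/6 = 2/3.

2/3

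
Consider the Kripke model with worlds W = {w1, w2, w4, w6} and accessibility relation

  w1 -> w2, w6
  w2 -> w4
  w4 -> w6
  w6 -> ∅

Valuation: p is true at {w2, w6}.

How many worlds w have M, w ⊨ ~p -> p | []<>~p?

2

w1: ~p is T, p | []<>~p is F. ✗
w2: ~p is F, p | []<>~p is T. ✓
w4: ~p is T, p | []<>~p is F. ✗
w6: ~p is F, p | []<>~p is T. ✓
Satisfying worlds: {w2, w6}.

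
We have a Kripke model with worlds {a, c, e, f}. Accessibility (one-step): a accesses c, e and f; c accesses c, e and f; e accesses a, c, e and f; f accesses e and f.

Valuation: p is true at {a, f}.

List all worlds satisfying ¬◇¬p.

∅

a: ◇¬p is T. ✗
c: ◇¬p is T. ✗
e: ◇¬p is T. ✗
f: ◇¬p is T. ✗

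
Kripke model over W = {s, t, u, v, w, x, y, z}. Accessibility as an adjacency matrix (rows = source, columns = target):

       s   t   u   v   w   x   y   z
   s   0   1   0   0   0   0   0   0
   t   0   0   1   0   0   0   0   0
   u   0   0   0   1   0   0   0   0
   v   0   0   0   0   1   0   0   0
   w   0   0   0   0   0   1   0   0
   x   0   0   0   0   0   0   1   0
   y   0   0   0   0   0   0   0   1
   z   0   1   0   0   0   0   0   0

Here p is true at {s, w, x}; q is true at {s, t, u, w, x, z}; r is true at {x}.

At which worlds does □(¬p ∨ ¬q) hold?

{s, t, u, x, y, z}

s: successors {t}; ¬p ∨ ¬q there: t:T. ✓
t: successors {u}; ¬p ∨ ¬q there: u:T. ✓
u: successors {v}; ¬p ∨ ¬q there: v:T. ✓
v: successors {w}; ¬p ∨ ¬q there: w:F. ✗
w: successors {x}; ¬p ∨ ¬q there: x:F. ✗
x: successors {y}; ¬p ∨ ¬q there: y:T. ✓
y: successors {z}; ¬p ∨ ¬q there: z:T. ✓
z: successors {t}; ¬p ∨ ¬q there: t:T. ✓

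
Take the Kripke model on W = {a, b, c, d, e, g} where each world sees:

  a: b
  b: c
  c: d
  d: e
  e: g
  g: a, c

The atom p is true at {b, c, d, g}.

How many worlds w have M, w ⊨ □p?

4

a: successors {b}; p there: b:T. ✓
b: successors {c}; p there: c:T. ✓
c: successors {d}; p there: d:T. ✓
d: successors {e}; p there: e:F. ✗
e: successors {g}; p there: g:T. ✓
g: successors {a, c}; p there: a:F, c:T. ✗
Satisfying worlds: {a, b, c, e}.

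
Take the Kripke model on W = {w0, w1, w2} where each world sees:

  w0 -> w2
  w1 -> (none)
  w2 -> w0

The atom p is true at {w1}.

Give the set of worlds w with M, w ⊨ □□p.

w0: successors {w2}; □p there: w2:F. ✗
w1: no successors, so □□p holds vacuously. ✓
w2: successors {w0}; □p there: w0:F. ✗

{w1}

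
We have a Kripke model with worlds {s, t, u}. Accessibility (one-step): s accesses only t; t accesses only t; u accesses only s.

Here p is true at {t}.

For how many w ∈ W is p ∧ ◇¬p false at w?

3

s: p is F, ◇¬p is F. ✗
t: p is T, ◇¬p is F. ✗
u: p is F, ◇¬p is T. ✗
Satisfying worlds: ∅.
So p ∧ ◇¬p fails at the other 3 worlds.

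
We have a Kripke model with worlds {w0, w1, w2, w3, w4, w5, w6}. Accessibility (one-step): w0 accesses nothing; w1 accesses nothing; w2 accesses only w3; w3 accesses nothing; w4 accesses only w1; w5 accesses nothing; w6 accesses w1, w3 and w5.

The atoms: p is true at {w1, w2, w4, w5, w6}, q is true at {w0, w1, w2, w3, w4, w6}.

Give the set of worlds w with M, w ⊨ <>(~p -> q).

w0: no successors, so <>(~p -> q) fails. ✗
w1: no successors, so <>(~p -> q) fails. ✗
w2: successors {w3}; ~p -> q there: w3:T. ✓
w3: no successors, so <>(~p -> q) fails. ✗
w4: successors {w1}; ~p -> q there: w1:T. ✓
w5: no successors, so <>(~p -> q) fails. ✗
w6: successors {w1, w3, w5}; ~p -> q there: w1:T, w3:T, w5:T. ✓

{w2, w4, w6}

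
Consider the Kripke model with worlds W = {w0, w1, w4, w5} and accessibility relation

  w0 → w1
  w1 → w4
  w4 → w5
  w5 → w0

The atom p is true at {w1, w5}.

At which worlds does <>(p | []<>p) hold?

{w0, w4}

w0: successors {w1}; p | []<>p there: w1:T. ✓
w1: successors {w4}; p | []<>p there: w4:F. ✗
w4: successors {w5}; p | []<>p there: w5:T. ✓
w5: successors {w0}; p | []<>p there: w0:F. ✗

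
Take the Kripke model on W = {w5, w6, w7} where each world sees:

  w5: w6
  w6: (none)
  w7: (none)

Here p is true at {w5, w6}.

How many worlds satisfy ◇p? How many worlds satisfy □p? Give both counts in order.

1 and 3

For ◇p:
w5: successors {w6}; p there: w6:T. ✓
w6: no successors, so ◇p fails. ✗
w7: no successors, so ◇p fails. ✗
— 1 world.
For □p:
w5: successors {w6}; p there: w6:T. ✓
w6: no successors, so □p holds vacuously. ✓
w7: no successors, so □p holds vacuously. ✓
— 3 worlds.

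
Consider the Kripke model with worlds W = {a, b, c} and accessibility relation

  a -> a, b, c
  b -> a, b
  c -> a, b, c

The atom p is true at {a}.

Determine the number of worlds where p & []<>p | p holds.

1

a: p & []<>p is T, p is T. ✓
b: p & []<>p is F, p is F. ✗
c: p & []<>p is F, p is F. ✗
Satisfying worlds: {a}.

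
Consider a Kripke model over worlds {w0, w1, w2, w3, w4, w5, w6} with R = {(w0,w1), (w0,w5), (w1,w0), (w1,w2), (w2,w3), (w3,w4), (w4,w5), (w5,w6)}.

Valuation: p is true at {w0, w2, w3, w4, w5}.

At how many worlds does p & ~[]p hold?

w0: p is T, ~[]p is T. ✓
w1: p is F, ~[]p is F. ✗
w2: p is T, ~[]p is F. ✗
w3: p is T, ~[]p is F. ✗
w4: p is T, ~[]p is F. ✗
w5: p is T, ~[]p is T. ✓
w6: p is F, ~[]p is F. ✗
Satisfying worlds: {w0, w5}.

2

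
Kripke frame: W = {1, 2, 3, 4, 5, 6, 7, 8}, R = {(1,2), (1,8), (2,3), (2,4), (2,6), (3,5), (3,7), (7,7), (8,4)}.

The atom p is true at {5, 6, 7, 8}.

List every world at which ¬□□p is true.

1: □□p is F. ✓
2: □□p is T. ✗
3: □□p is T. ✗
4: □□p is T. ✗
5: □□p is T. ✗
6: □□p is T. ✗
7: □□p is T. ✗
8: □□p is T. ✗

{1}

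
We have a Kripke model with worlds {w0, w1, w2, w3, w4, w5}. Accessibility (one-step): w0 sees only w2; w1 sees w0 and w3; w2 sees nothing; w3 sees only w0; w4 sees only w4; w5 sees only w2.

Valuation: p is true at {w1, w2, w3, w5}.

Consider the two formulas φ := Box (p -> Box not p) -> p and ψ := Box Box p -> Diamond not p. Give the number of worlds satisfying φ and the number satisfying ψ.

For Box (p -> Box not p) -> p:
w0: Box (p -> Box not p) is T, p is F. ✗
w1: Box (p -> Box not p) is T, p is T. ✓
w2: Box (p -> Box not p) is T, p is T. ✓
w3: Box (p -> Box not p) is T, p is T. ✓
w4: Box (p -> Box not p) is T, p is F. ✗
w5: Box (p -> Box not p) is T, p is T. ✓
— 4 worlds.
For Box Box p -> Diamond not p:
w0: Box Box p is T, Diamond not p is F. ✗
w1: Box Box p is F, Diamond not p is T. ✓
w2: Box Box p is T, Diamond not p is F. ✗
w3: Box Box p is T, Diamond not p is T. ✓
w4: Box Box p is F, Diamond not p is T. ✓
w5: Box Box p is T, Diamond not p is F. ✗
— 3 worlds.

4 and 3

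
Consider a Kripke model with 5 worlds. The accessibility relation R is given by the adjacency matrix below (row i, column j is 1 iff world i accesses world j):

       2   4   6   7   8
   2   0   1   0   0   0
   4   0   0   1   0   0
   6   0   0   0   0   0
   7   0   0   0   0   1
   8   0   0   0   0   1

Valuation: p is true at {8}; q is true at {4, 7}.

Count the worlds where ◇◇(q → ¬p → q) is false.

2: successors {4}; ◇(q → ¬p → q) there: 4:T. ✓
4: successors {6}; ◇(q → ¬p → q) there: 6:F. ✗
6: no successors, so ◇◇(q → ¬p → q) fails. ✗
7: successors {8}; ◇(q → ¬p → q) there: 8:T. ✓
8: successors {8}; ◇(q → ¬p → q) there: 8:T. ✓
Satisfying worlds: {2, 7, 8}.
So ◇◇(q → ¬p → q) fails at the other 2 worlds.

2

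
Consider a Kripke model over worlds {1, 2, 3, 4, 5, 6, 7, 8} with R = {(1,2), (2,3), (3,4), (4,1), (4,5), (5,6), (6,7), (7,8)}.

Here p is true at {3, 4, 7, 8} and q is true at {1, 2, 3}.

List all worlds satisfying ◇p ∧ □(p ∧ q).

1: ◇p is F, □(p ∧ q) is F. ✗
2: ◇p is T, □(p ∧ q) is T. ✓
3: ◇p is T, □(p ∧ q) is F. ✗
4: ◇p is F, □(p ∧ q) is F. ✗
5: ◇p is F, □(p ∧ q) is F. ✗
6: ◇p is T, □(p ∧ q) is F. ✗
7: ◇p is T, □(p ∧ q) is F. ✗
8: ◇p is F, □(p ∧ q) is T. ✗

{2}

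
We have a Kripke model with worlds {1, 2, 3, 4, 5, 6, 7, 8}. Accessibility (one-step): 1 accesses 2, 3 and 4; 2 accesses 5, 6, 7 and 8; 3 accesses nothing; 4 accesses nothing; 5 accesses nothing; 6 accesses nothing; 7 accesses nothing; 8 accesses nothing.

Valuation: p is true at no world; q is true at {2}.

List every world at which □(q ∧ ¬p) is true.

1: successors {2, 3, 4}; q ∧ ¬p there: 2:T, 3:F, 4:F. ✗
2: successors {5, 6, 7, 8}; q ∧ ¬p there: 5:F, 6:F, 7:F, 8:F. ✗
3: no successors, so □(q ∧ ¬p) holds vacuously. ✓
4: no successors, so □(q ∧ ¬p) holds vacuously. ✓
5: no successors, so □(q ∧ ¬p) holds vacuously. ✓
6: no successors, so □(q ∧ ¬p) holds vacuously. ✓
7: no successors, so □(q ∧ ¬p) holds vacuously. ✓
8: no successors, so □(q ∧ ¬p) holds vacuously. ✓

{3, 4, 5, 6, 7, 8}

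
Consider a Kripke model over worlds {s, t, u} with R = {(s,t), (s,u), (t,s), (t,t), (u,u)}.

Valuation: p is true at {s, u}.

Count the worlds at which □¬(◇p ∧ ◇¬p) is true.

s: successors {t, u}; ¬(◇p ∧ ◇¬p) there: t:F, u:T. ✗
t: successors {s, t}; ¬(◇p ∧ ◇¬p) there: s:F, t:F. ✗
u: successors {u}; ¬(◇p ∧ ◇¬p) there: u:T. ✓
Satisfying worlds: {u}.

1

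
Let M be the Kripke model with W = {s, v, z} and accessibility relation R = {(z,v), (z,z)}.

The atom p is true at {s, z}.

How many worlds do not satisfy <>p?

2

s: no successors, so <>p fails. ✗
v: no successors, so <>p fails. ✗
z: successors {v, z}; p there: v:F, z:T. ✓
Satisfying worlds: {z}.
So <>p fails at the other 2 worlds.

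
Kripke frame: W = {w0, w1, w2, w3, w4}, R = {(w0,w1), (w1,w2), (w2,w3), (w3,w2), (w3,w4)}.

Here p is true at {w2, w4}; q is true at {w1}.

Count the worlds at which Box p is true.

3

w0: successors {w1}; p there: w1:F. ✗
w1: successors {w2}; p there: w2:T. ✓
w2: successors {w3}; p there: w3:F. ✗
w3: successors {w2, w4}; p there: w2:T, w4:T. ✓
w4: no successors, so Box p holds vacuously. ✓
Satisfying worlds: {w1, w3, w4}.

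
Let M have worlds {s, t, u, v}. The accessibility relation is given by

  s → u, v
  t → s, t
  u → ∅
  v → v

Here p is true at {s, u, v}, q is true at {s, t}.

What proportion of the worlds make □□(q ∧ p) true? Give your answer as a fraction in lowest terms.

s: successors {u, v}; □(q ∧ p) there: u:T, v:F. ✗
t: successors {s, t}; □(q ∧ p) there: s:F, t:F. ✗
u: no successors, so □□(q ∧ p) holds vacuously. ✓
v: successors {v}; □(q ∧ p) there: v:F. ✗
That's 1 of 4 worlds, so 1/4.

1/4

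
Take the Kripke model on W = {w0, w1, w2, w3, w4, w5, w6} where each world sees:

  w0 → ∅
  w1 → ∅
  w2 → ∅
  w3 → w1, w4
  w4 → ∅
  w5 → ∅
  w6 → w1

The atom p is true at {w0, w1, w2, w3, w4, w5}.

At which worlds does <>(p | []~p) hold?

w0: no successors, so <>(p | []~p) fails. ✗
w1: no successors, so <>(p | []~p) fails. ✗
w2: no successors, so <>(p | []~p) fails. ✗
w3: successors {w1, w4}; p | []~p there: w1:T, w4:T. ✓
w4: no successors, so <>(p | []~p) fails. ✗
w5: no successors, so <>(p | []~p) fails. ✗
w6: successors {w1}; p | []~p there: w1:T. ✓

{w3, w6}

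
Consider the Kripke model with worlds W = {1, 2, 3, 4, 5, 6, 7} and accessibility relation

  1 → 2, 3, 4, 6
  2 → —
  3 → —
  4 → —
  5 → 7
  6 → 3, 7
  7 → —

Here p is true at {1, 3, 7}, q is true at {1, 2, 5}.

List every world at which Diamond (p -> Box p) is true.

{1, 5, 6}

1: successors {2, 3, 4, 6}; p -> Box p there: 2:T, 3:T, 4:T, 6:T. ✓
2: no successors, so Diamond (p -> Box p) fails. ✗
3: no successors, so Diamond (p -> Box p) fails. ✗
4: no successors, so Diamond (p -> Box p) fails. ✗
5: successors {7}; p -> Box p there: 7:T. ✓
6: successors {3, 7}; p -> Box p there: 3:T, 7:T. ✓
7: no successors, so Diamond (p -> Box p) fails. ✗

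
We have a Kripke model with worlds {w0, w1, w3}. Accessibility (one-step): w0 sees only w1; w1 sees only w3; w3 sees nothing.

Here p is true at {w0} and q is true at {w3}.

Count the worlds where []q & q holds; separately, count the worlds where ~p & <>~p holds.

1 and 1

For []q & q:
w0: []q is F, q is F. ✗
w1: []q is T, q is F. ✗
w3: []q is T, q is T. ✓
— 1 world.
For ~p & <>~p:
w0: ~p is F, <>~p is T. ✗
w1: ~p is T, <>~p is T. ✓
w3: ~p is T, <>~p is F. ✗
— 1 world.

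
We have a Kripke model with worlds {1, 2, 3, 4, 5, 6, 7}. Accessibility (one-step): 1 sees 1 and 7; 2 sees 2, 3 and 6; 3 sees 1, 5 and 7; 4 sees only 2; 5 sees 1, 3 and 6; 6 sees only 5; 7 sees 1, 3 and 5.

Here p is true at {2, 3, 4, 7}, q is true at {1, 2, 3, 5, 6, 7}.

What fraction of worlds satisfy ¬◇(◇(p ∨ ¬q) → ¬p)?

1/7

1: ◇(◇(p ∨ ¬q) → ¬p) is T. ✗
2: ◇(◇(p ∨ ¬q) → ¬p) is T. ✗
3: ◇(◇(p ∨ ¬q) → ¬p) is T. ✗
4: ◇(◇(p ∨ ¬q) → ¬p) is F. ✓
5: ◇(◇(p ∨ ¬q) → ¬p) is T. ✗
6: ◇(◇(p ∨ ¬q) → ¬p) is T. ✗
7: ◇(◇(p ∨ ¬q) → ¬p) is T. ✗
That's 1 of 7 worlds, so 1/7.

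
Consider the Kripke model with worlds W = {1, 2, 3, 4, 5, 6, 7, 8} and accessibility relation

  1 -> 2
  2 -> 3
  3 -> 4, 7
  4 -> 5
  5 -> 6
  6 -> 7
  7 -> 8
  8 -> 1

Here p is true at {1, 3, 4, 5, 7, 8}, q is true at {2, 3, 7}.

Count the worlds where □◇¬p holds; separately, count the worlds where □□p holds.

For □◇¬p:
1: successors {2}; ◇¬p there: 2:F. ✗
2: successors {3}; ◇¬p there: 3:F. ✗
3: successors {4, 7}; ◇¬p there: 4:F, 7:F. ✗
4: successors {5}; ◇¬p there: 5:T. ✓
5: successors {6}; ◇¬p there: 6:F. ✗
6: successors {7}; ◇¬p there: 7:F. ✗
7: successors {8}; ◇¬p there: 8:F. ✗
8: successors {1}; ◇¬p there: 1:T. ✓
— 2 worlds.
For □□p:
1: successors {2}; □p there: 2:T. ✓
2: successors {3}; □p there: 3:T. ✓
3: successors {4, 7}; □p there: 4:T, 7:T. ✓
4: successors {5}; □p there: 5:F. ✗
5: successors {6}; □p there: 6:T. ✓
6: successors {7}; □p there: 7:T. ✓
7: successors {8}; □p there: 8:T. ✓
8: successors {1}; □p there: 1:F. ✗
— 6 worlds.

2 and 6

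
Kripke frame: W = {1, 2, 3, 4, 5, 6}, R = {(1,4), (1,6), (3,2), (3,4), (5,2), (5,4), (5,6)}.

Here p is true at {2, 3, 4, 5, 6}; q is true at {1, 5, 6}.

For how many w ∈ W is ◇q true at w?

1: successors {4, 6}; q there: 4:F, 6:T. ✓
2: no successors, so ◇q fails. ✗
3: successors {2, 4}; q there: 2:F, 4:F. ✗
4: no successors, so ◇q fails. ✗
5: successors {2, 4, 6}; q there: 2:F, 4:F, 6:T. ✓
6: no successors, so ◇q fails. ✗
Satisfying worlds: {1, 5}.

2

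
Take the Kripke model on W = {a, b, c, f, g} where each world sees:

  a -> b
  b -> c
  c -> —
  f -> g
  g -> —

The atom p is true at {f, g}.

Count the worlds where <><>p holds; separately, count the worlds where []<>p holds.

For <><>p:
a: successors {b}; <>p there: b:F. ✗
b: successors {c}; <>p there: c:F. ✗
c: no successors, so <><>p fails. ✗
f: successors {g}; <>p there: g:F. ✗
g: no successors, so <><>p fails. ✗
— 0 worlds.
For []<>p:
a: successors {b}; <>p there: b:F. ✗
b: successors {c}; <>p there: c:F. ✗
c: no successors, so []<>p holds vacuously. ✓
f: successors {g}; <>p there: g:F. ✗
g: no successors, so []<>p holds vacuously. ✓
— 2 worlds.

0 and 2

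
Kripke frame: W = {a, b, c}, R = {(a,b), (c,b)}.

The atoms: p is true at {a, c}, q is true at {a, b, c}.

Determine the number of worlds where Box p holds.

a: successors {b}; p there: b:F. ✗
b: no successors, so Box p holds vacuously. ✓
c: successors {b}; p there: b:F. ✗
Satisfying worlds: {b}.

1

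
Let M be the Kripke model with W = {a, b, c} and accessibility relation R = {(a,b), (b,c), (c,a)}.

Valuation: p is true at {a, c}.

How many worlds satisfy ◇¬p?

1

a: successors {b}; ¬p there: b:T. ✓
b: successors {c}; ¬p there: c:F. ✗
c: successors {a}; ¬p there: a:F. ✗
Satisfying worlds: {a}.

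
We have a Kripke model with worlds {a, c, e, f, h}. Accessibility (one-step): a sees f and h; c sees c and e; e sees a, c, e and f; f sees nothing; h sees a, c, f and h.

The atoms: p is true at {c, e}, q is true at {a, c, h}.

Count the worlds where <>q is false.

a: successors {f, h}; q there: f:F, h:T. ✓
c: successors {c, e}; q there: c:T, e:F. ✓
e: successors {a, c, e, f}; q there: a:T, c:T, e:F, f:F. ✓
f: no successors, so <>q fails. ✗
h: successors {a, c, f, h}; q there: a:T, c:T, f:F, h:T. ✓
Satisfying worlds: {a, c, e, h}.
So <>q fails at the other 1 world.

1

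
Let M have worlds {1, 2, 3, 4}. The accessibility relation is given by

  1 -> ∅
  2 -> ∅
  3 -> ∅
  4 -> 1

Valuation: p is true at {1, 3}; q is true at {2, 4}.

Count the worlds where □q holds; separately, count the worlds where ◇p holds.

For □q:
1: no successors, so □q holds vacuously. ✓
2: no successors, so □q holds vacuously. ✓
3: no successors, so □q holds vacuously. ✓
4: successors {1}; q there: 1:F. ✗
— 3 worlds.
For ◇p:
1: no successors, so ◇p fails. ✗
2: no successors, so ◇p fails. ✗
3: no successors, so ◇p fails. ✗
4: successors {1}; p there: 1:T. ✓
— 1 world.

3 and 1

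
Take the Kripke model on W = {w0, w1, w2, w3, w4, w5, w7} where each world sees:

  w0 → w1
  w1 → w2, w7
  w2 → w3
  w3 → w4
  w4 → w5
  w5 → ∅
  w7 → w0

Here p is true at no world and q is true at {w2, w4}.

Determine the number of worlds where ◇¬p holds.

6

w0: successors {w1}; ¬p there: w1:T. ✓
w1: successors {w2, w7}; ¬p there: w2:T, w7:T. ✓
w2: successors {w3}; ¬p there: w3:T. ✓
w3: successors {w4}; ¬p there: w4:T. ✓
w4: successors {w5}; ¬p there: w5:T. ✓
w5: no successors, so ◇¬p fails. ✗
w7: successors {w0}; ¬p there: w0:T. ✓
Satisfying worlds: {w0, w1, w2, w3, w4, w7}.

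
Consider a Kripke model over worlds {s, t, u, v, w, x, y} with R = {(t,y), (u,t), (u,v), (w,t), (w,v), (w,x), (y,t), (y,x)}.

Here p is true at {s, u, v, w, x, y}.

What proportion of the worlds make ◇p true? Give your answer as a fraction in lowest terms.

4/7

s: no successors, so ◇p fails. ✗
t: successors {y}; p there: y:T. ✓
u: successors {t, v}; p there: t:F, v:T. ✓
v: no successors, so ◇p fails. ✗
w: successors {t, v, x}; p there: t:F, v:T, x:T. ✓
x: no successors, so ◇p fails. ✗
y: successors {t, x}; p there: t:F, x:T. ✓
That's 4 of 7 worlds, so 4/7.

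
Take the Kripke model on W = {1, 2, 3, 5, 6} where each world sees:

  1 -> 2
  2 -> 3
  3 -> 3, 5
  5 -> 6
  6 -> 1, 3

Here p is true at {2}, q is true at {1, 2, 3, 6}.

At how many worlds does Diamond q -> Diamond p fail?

1: Diamond q is T, Diamond p is T. ✓
2: Diamond q is T, Diamond p is F. ✗
3: Diamond q is T, Diamond p is F. ✗
5: Diamond q is T, Diamond p is F. ✗
6: Diamond q is T, Diamond p is F. ✗
Satisfying worlds: {1}.
So Diamond q -> Diamond p fails at the other 4 worlds.

4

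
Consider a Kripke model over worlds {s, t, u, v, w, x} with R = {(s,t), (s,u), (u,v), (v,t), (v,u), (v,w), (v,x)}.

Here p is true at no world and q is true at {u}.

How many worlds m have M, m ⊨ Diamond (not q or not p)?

s: successors {t, u}; not q or not p there: t:T, u:T. ✓
t: no successors, so Diamond (not q or not p) fails. ✗
u: successors {v}; not q or not p there: v:T. ✓
v: successors {t, u, w, x}; not q or not p there: t:T, u:T, w:T, x:T. ✓
w: no successors, so Diamond (not q or not p) fails. ✗
x: no successors, so Diamond (not q or not p) fails. ✗
Satisfying worlds: {s, u, v}.

3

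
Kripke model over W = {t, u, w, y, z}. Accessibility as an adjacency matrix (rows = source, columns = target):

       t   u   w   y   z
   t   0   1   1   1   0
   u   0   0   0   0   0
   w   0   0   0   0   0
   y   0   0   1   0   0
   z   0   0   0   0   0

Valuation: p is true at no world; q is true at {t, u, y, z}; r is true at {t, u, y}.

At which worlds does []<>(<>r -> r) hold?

t: successors {u, w, y}; <>(<>r -> r) there: u:F, w:F, y:T. ✗
u: no successors, so []<>(<>r -> r) holds vacuously. ✓
w: no successors, so []<>(<>r -> r) holds vacuously. ✓
y: successors {w}; <>(<>r -> r) there: w:F. ✗
z: no successors, so []<>(<>r -> r) holds vacuously. ✓

{u, w, z}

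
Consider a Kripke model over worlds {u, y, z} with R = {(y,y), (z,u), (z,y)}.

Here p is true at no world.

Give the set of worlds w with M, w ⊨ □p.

u: no successors, so □p holds vacuously. ✓
y: successors {y}; p there: y:F. ✗
z: successors {u, y}; p there: u:F, y:F. ✗

{u}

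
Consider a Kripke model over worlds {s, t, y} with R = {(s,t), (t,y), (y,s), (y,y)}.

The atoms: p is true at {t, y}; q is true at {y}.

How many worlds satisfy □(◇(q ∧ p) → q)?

2

s: successors {t}; ◇(q ∧ p) → q there: t:F. ✗
t: successors {y}; ◇(q ∧ p) → q there: y:T. ✓
y: successors {s, y}; ◇(q ∧ p) → q there: s:T, y:T. ✓
Satisfying worlds: {t, y}.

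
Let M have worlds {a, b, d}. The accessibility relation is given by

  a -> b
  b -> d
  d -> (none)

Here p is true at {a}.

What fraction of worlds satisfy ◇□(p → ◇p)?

2/3

a: successors {b}; □(p → ◇p) there: b:T. ✓
b: successors {d}; □(p → ◇p) there: d:T. ✓
d: no successors, so ◇□(p → ◇p) fails. ✗
That's 2 of 3 worlds, so 2/3.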